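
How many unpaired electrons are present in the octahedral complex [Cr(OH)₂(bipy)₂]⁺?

Ligand charges: 2×(-1) from OH⁻ and 2×(+0) from bipy sum to -2; with overall charge +1, Cr is +3.
Cr is in group 6, so Cr³⁺ is d³ (6 − 3 = 3).
Configuration: t₂g³ eg⁰, giving 3 unpaired electrons.

3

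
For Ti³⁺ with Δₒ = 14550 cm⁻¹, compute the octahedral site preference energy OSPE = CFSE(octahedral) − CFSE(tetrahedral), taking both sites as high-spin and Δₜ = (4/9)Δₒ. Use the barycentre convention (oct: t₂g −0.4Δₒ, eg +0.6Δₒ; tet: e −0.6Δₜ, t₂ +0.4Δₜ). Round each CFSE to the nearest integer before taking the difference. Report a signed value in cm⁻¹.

Ti is in group 4, so Ti³⁺ is d¹ (4 − 3 = 1).
Octahedral (high-spin): t₂g¹ eg⁰, CFSE = 1(−0.4) + 0(+0.6) = -0.4Δₒ = -0.4 × 14550 = -5820 cm⁻¹.
Tetrahedral: e¹ t₂⁰, CFSE = 1(−0.6) + 0(+0.4) = -0.6Δₜ = -0.6 × (4/9) × 14550 = -3880 cm⁻¹.
OSPE = -5820 − (-3880) = -1940 cm⁻¹.

-1940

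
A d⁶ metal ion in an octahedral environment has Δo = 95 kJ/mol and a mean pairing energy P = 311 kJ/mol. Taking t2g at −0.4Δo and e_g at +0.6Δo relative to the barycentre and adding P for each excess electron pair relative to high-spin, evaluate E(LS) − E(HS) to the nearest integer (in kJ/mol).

432

In the high-spin limit (t2g^4 e_g^2) the orbital term is -0.4Δo = -38 kJ/mol, with no excess pairing.
Low-spin t2g^6 e_g^0 gives -2.4Δo = -228 kJ/mol, but forming 2 extra pairs costs 2P = 622 kJ/mol, so E(LS) = -228 + 622 = 394 kJ/mol.
The difference is 394 − (-38) = 432 kJ/mol, so high-spin lies lower.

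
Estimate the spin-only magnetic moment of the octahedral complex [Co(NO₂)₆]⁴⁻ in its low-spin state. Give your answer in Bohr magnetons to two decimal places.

Each NO₂⁻ contributes -1; 6 × (-1) = -6. With overall charge -4, Co is in the +2 oxidation state.
Co sits in group 9; removing 2 electrons leaves Co²⁺ with 9 − 2 = 7 d electrons.
Configuration: t₂g⁶ eg¹ → 1 unpaired electron.
μ(spin-only) = √[1(1+2)] = √3 ≈ 1.73 Bohr magnetons.

1.73 Bohr magnetons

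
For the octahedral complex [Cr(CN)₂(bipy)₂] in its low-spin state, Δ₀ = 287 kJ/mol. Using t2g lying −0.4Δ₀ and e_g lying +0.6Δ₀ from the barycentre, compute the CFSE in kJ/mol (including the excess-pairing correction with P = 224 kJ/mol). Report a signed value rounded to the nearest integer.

Ligand charges: 2×(-1) from CN⁻ and 2×(+0) from bipy sum to -2; with overall charge +0, Cr is +2.
Group 6 minus oxidation state +2 gives a d⁴ configuration for Cr²⁺.
Configuration: t2g^4 e_g^0.
The orbital stabilization is -1.6Δ₀ = -1.6 × 287 = -459 kJ/mol.
High-spin d⁴ would be t2g^3 e_g^1 with 0 pairs; low-spin has 1, so 1 excess pair costs +1P = +224 kJ/mol.
Combining: -459 + 224 = -235 kJ/mol.

-235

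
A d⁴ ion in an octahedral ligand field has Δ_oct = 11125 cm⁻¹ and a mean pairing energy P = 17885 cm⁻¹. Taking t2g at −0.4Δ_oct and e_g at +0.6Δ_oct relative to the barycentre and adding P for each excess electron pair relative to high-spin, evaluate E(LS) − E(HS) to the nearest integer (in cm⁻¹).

High-spin: t2g^3 e_g^1, CFSE = -0.6Δ_oct = -6675 cm⁻¹.
Low-spin: t2g^4 e_g^0, orbital CFSE = -1.6Δ_oct = -17800 cm⁻¹; plus 1 excess pair × P = +17885 cm⁻¹; total 85 cm⁻¹.
The difference is 85 − (-6675) = 6760 cm⁻¹, so high-spin lies lower.

6760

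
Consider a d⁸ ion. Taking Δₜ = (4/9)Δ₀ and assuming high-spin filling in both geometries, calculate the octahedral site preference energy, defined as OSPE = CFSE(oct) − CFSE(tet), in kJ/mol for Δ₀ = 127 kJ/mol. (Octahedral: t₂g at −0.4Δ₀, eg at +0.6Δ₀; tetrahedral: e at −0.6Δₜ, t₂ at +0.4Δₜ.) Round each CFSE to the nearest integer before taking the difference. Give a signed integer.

-107

In an octahedral site d⁸ (HS) is t2g^6 e_g^2, giving CFSE(oct) = -1.2Δ₀ = -152 kJ/mol.
Tetrahedral: e^4 t2^4, CFSE = 4(−0.6) + 4(+0.4) = -0.8Δₜ = -0.8 × (4/9) × 127 = -45 kJ/mol.
OSPE = CFSE(oct) − CFSE(tet) = -152 − (-45) = -107 kJ/mol.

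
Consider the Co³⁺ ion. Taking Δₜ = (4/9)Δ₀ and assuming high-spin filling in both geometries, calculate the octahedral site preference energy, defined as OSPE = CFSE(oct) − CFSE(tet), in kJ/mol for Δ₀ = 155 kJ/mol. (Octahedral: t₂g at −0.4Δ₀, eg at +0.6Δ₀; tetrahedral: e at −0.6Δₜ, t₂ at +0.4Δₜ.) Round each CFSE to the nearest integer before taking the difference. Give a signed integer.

Co sits in group 9; removing 3 electrons leaves Co³⁺ with 9 − 3 = 6 d electrons.
Octahedral (high-spin): t₂g⁴ eg², CFSE = 4(−0.4) + 2(+0.6) = -0.4Δ₀ = -0.4 × 155 = -62 kJ/mol.
Tetrahedral e³ t₂³ gives -0.6Δₜ = -0.6 × (4/9) × 155 = -41 kJ/mol.
Subtracting, OSPE = -62 − (-41) = -21 kJ/mol.

-21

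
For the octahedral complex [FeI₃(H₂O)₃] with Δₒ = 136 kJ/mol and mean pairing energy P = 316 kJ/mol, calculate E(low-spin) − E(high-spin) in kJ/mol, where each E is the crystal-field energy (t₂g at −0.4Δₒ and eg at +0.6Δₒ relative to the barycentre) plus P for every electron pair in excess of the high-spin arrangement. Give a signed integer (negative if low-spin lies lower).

Ligand charges: 3×(-1) from I⁻ and 3×(+0) from H₂O sum to -3; with overall charge +0, Fe is +3.
Fe³⁺: group 8, so d-count = 8 − 3 = 5.
High-spin: t₂g³ eg², CFSE = 0.0Δₒ = 0 kJ/mol.
For low-spin the configuration is t₂g⁵ eg⁰: orbital energy -2.0 × 136 = -272 kJ/mol, and 2 additional pairs relative to high-spin add 632 kJ/mol, giving 360 kJ/mol.
E(LS) − E(HS) = 360 − (0) = 360 kJ/mol.

360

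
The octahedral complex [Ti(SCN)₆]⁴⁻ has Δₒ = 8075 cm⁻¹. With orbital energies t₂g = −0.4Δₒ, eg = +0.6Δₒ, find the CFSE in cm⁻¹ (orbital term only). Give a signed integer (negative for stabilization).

Each SCN⁻ contributes -1; 6 × (-1) = -6. With overall charge -4, Ti is in the +2 oxidation state.
Group 4 minus oxidation state +2 gives a d² configuration for Ti²⁺.
For octahedral d² the high- and low-spin configurations coincide.
Configuration: t₂g² eg⁰.
Orbital CFSE = 2(-0.4) + 0(0.6) = -0.8Δₒ = -0.8 × 8075 = -6460 cm⁻¹.

-6460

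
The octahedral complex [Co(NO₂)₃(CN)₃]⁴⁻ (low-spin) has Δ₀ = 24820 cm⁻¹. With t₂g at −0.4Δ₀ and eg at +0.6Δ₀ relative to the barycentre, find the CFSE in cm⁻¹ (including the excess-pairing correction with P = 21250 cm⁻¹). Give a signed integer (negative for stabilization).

-23426

Ligand charges: 3×(-1) from NO₂⁻ and 3×(-1) from CN⁻ sum to -6; with overall charge -4, Co is +2.
Co is in group 9, so Co²⁺ is d⁷ (9 − 2 = 7).
Configuration: t₂g⁶ eg¹.
The orbital stabilization is -1.8Δ₀ = -1.8 × 24820 = -44676 cm⁻¹.
High-spin d⁷ would be t₂g⁵ eg² with 2 pairs; low-spin has 3, so 1 excess pair costs +1P = +21250 cm⁻¹.
Overall CFSE = -44676 + 21250 = -23426 cm⁻¹.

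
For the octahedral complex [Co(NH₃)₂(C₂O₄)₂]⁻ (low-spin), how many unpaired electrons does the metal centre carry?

Ligand charges: 2×(+0) from NH₃ and 2×(-2) from C₂O₄²⁻ sum to -4; with overall charge -1, Co is +3.
Co sits in group 9; removing 3 electrons leaves Co³⁺ with 9 − 3 = 6 d electrons.
Configuration: t₂g⁶ eg⁰, giving 0 unpaired electrons.

0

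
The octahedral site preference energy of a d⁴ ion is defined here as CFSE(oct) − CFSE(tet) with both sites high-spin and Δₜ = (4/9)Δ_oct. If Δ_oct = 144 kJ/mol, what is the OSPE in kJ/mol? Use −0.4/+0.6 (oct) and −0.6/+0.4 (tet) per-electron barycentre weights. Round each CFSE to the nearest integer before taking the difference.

-60

In an octahedral site d⁴ (HS) is t₂g³ eg¹, giving CFSE(oct) = -0.6Δ_oct = -86 kJ/mol.
In a tetrahedral site the filling is e² t₂²: CFSE(tet) = -0.4Δₜ = -0.4 × (4/9)(144) = -26 kJ/mol.
Subtracting, OSPE = -86 − (-26) = -60 kJ/mol.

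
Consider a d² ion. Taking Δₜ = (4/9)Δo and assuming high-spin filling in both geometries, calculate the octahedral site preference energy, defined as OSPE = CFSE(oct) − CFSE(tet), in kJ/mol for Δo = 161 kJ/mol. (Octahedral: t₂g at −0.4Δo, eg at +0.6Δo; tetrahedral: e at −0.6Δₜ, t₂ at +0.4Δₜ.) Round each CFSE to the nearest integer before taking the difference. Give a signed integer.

Octahedral (high-spin): t₂g² eg⁰, CFSE = 2(−0.4) + 0(+0.6) = -0.8Δo = -0.8 × 161 = -129 kJ/mol.
In a tetrahedral site the filling is e² t₂⁰: CFSE(tet) = -1.2Δₜ = -1.2 × (4/9)(161) = -86 kJ/mol.
OSPE = -129 − (-86) = -43 kJ/mol.

-43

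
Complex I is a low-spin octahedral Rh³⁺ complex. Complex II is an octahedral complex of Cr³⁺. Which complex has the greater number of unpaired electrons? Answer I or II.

II

I: Rh³⁺: group 9, so d-count = 9 − 3 = 6; t₂g⁶ eg⁰ → 0 unpaired.
II: Cr³⁺: group 6, so d-count = 6 − 3 = 3; t2g^3 e_g^0 → 3 unpaired.
So II has more unpaired electrons.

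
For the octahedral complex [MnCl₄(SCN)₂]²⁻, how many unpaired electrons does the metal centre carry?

Ligand charges: 4×(-1) from Cl⁻ and 2×(-1) from SCN⁻ sum to -6; with overall charge -2, Mn is +4.
Group 7 minus oxidation state +4 gives a d³ configuration for Mn⁴⁺.
Configuration: t₂g³ eg⁰, giving 3 unpaired electrons.

3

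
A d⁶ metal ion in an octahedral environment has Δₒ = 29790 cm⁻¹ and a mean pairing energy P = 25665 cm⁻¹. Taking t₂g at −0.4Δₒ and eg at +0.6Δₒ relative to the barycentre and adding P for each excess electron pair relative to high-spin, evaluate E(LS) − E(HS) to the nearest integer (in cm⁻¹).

High-spin: t₂g⁴ eg², CFSE = -0.4Δₒ = -11916 cm⁻¹.
Low-spin t₂g⁶ eg⁰ gives -2.4Δₒ = -71496 cm⁻¹, but forming 2 extra pairs costs 2P = 51330 cm⁻¹, so E(LS) = -71496 + 51330 = -20166 cm⁻¹.
Thus E(LS) − E(HS) = -8250 cm⁻¹.

-8250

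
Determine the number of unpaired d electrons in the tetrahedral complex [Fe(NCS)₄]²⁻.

4

Each NCS⁻ contributes -1; 4 × (-1) = -4. With overall charge -2, Fe is in the +2 oxidation state.
Fe is in group 8, so Fe²⁺ is d⁶ (8 − 2 = 6).
With tetrahedral geometry the complex is necessarily high-spin.
Configuration: e³ t₂³, giving 4 unpaired electrons.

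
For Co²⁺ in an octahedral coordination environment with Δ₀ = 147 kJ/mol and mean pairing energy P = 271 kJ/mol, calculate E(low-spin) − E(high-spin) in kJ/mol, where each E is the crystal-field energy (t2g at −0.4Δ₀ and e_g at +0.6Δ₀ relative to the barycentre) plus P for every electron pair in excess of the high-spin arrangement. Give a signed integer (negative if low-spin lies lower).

124

Group 9 minus oxidation state +2 gives a d⁷ configuration for Co²⁺.
In the high-spin limit (t2g^5 e_g^2) the orbital term is -0.8Δ₀ = -118 kJ/mol, with no excess pairing.
For low-spin the configuration is t2g^6 e_g^1: orbital energy -1.8 × 147 = -265 kJ/mol, and 1 additional pair relative to high-spin adds 271 kJ/mol, giving 6 kJ/mol.
Thus E(LS) − E(HS) = 124 kJ/mol.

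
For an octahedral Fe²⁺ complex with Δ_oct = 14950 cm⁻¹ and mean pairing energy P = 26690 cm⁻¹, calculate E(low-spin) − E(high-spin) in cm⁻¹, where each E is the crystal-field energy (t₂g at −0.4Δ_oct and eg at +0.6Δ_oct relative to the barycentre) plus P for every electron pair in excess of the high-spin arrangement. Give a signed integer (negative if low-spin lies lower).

Fe is in group 8, so Fe²⁺ is d⁶ (8 − 2 = 6).
High-spin: t₂g⁴ eg², CFSE = -0.4Δ_oct = -5980 cm⁻¹.
Low-spin: t₂g⁶ eg⁰, orbital CFSE = -2.4Δ_oct = -35880 cm⁻¹; plus 2 excess pairs × P = +53380 cm⁻¹; total 17500 cm⁻¹.
The difference is 17500 − (-5980) = 23480 cm⁻¹, so high-spin lies lower.

23480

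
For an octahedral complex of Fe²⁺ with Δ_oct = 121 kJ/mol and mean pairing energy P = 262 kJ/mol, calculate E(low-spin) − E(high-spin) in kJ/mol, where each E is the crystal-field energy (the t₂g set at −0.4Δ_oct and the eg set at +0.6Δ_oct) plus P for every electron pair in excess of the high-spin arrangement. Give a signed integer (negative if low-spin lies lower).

282

Fe²⁺: group 8, so d-count = 8 − 2 = 6.
High-spin d⁶ fills as t₂g⁴ eg² with CFSE 4(−0.4) + 2(+0.6) = -0.4Δ_oct = -48 kJ/mol.
Low-spin: t₂g⁶ eg⁰, orbital CFSE = -2.4Δ_oct = -290 kJ/mol; plus 2 excess pairs × P = +524 kJ/mol; total 234 kJ/mol.
Thus E(LS) − E(HS) = 282 kJ/mol.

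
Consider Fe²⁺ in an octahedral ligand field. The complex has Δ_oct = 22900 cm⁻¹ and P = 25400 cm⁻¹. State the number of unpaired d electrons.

4

Group 8 minus oxidation state +2 gives a d⁶ configuration for Fe²⁺.
Since Δ_oct = 22900 cm⁻¹ < P = 25400 cm⁻¹, the complex adopts the high-spin configuration.
Filling d⁶ accordingly: t2g^4 e_g^2.
Unpaired electrons: 4.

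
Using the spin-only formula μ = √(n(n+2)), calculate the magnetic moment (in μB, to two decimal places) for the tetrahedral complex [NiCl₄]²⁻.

2.83 μB

Each Cl⁻ contributes -1; 4 × (-1) = -4. With overall charge -2, Ni is in the +2 oxidation state.
Group 10 minus oxidation state +2 gives a d⁸ configuration for Ni²⁺.
Tetrahedral splitting is small, so the complex is high-spin.
Configuration: e^4 t2^4 → 2 unpaired electrons.
μ(spin-only) = √[2(2+2)] = √8 ≈ 2.83 μB.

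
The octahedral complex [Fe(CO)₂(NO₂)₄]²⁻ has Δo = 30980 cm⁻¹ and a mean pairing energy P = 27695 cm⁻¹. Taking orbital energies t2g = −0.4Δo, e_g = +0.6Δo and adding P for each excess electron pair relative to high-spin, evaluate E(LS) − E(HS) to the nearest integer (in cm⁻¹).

-6570

Ligand charges: 2×(+0) from CO and 4×(-1) from NO₂⁻ sum to -4; with overall charge -2, Fe is +2.
Group 8 minus oxidation state +2 gives a d⁶ configuration for Fe²⁺.
In the high-spin limit (t2g^4 e_g^2) the orbital term is -0.4Δo = -12392 cm⁻¹, with no excess pairing.
Low-spin t2g^6 e_g^0 gives -2.4Δo = -74352 cm⁻¹, but forming 2 extra pairs costs 2P = 55390 cm⁻¹, so E(LS) = -74352 + 55390 = -18962 cm⁻¹.
The difference is -18962 − (-12392) = -6570 cm⁻¹, so low-spin lies lower.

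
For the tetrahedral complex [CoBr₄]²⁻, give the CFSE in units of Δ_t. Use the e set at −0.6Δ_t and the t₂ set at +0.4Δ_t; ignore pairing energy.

Each Br⁻ contributes -1; 4 × (-1) = -4. With overall charge -2, Co is in the +2 oxidation state.
Co is in group 9, so Co²⁺ is d⁷ (9 − 2 = 7).
Tetrahedral splitting is small, so the complex is high-spin.
Configuration: e⁴ t₂³.
CFSE = 4(-0.6Δ_t) + 3(0.4Δ_t) = -2.4Δ_t + 1.2Δ_t = -1.2Δ_t.

-1.2 Δ_t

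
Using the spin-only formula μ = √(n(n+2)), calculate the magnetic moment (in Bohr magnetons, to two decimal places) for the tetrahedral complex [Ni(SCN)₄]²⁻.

2.83 Bohr magnetons

Each SCN⁻ contributes -1; 4 × (-1) = -4. With overall charge -2, Ni is in the +2 oxidation state.
Ni sits in group 10; removing 2 electrons leaves Ni²⁺ with 10 − 2 = 8 d electrons.
Tetrahedral splitting is small, so the complex is high-spin.
Configuration: e⁴ t₂⁴ → 2 unpaired electrons.
μ(spin-only) = √[2(2+2)] = √8 ≈ 2.83 Bohr magnetons.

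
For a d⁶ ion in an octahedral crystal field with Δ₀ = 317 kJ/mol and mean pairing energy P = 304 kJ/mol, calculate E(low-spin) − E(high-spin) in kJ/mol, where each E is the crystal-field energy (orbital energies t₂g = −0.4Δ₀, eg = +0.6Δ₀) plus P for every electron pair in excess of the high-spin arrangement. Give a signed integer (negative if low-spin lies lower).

High-spin: t₂g⁴ eg², CFSE = -0.4Δ₀ = -127 kJ/mol.
Low-spin: t₂g⁶ eg⁰, orbital CFSE = -2.4Δ₀ = -761 kJ/mol; plus 2 excess pairs × P = +608 kJ/mol; total -153 kJ/mol.
E(LS) − E(HS) = -153 − (-127) = -26 kJ/mol.

-26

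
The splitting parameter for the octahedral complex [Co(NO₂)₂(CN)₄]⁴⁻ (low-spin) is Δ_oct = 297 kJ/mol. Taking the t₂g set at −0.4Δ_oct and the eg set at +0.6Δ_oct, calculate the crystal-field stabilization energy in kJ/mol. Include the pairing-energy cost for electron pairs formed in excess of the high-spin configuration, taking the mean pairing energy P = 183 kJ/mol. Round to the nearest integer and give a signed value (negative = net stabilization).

Ligand charges: 2×(-1) from NO₂⁻ and 4×(-1) from CN⁻ sum to -6; with overall charge -4, Co is +2.
Co²⁺: group 9, so d-count = 9 − 2 = 7.
The d⁷ electrons fill as t₂g⁶ eg¹.
Orbital CFSE = 6(-0.4) + 1(0.6) = -1.8Δ_oct = -1.8 × 297 = -535 kJ/mol.
High-spin d⁷ would be t₂g⁵ eg² with 2 pairs; low-spin has 3, so 1 excess pair costs +1P = +183 kJ/mol.
Overall CFSE = -535 + 183 = -352 kJ/mol.

-352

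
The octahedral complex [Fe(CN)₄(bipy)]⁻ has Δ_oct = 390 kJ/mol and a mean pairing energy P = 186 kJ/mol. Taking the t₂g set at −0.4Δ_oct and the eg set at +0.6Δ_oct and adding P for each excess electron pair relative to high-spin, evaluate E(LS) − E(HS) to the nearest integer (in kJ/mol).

-408

Ligand charges: 4×(-1) from CN⁻ and 1×(+0) from bipy sum to -4; with overall charge -1, Fe is +3.
Group 8 minus oxidation state +3 gives a d⁵ configuration for Fe³⁺.
High-spin d⁵ fills as t₂g³ eg² with CFSE 3(−0.4) + 2(+0.6) = 0.0Δ_oct = 0 kJ/mol.
Low-spin t₂g⁵ eg⁰ gives -2.0Δ_oct = -780 kJ/mol, but forming 2 extra pairs costs 2P = 372 kJ/mol, so E(LS) = -780 + 372 = -408 kJ/mol.
E(LS) − E(HS) = -408 − (0) = -408 kJ/mol.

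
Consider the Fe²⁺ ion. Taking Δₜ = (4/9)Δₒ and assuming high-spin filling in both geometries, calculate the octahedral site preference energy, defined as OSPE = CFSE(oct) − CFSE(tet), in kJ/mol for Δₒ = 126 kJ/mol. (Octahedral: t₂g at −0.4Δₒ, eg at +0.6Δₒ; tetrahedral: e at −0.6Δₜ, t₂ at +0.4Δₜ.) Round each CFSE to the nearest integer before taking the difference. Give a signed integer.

-16

Group 8 minus oxidation state +2 gives a d⁶ configuration for Fe²⁺.
Octahedral (high-spin): t2g^4 e_g^2, CFSE = 4(−0.4) + 2(+0.6) = -0.4Δₒ = -0.4 × 126 = -50 kJ/mol.
Tetrahedral: e^3 t2^3, CFSE = 3(−0.6) + 3(+0.4) = -0.6Δₜ = -0.6 × (4/9) × 126 = -34 kJ/mol.
OSPE = -50 − (-34) = -16 kJ/mol.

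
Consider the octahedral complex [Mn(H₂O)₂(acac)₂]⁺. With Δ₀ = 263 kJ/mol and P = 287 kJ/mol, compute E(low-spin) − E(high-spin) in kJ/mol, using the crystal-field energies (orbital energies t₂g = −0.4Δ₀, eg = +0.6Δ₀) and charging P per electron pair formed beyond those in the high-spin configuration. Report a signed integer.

24

Ligand charges: 2×(+0) from H₂O and 2×(-1) from acac⁻ sum to -2; with overall charge +1, Mn is +3.
Mn sits in group 7; removing 3 electrons leaves Mn³⁺ with 7 − 3 = 4 d electrons.
High-spin d⁴ fills as t₂g³ eg¹ with CFSE 3(−0.4) + 1(+0.6) = -0.6Δ₀ = -158 kJ/mol.
Low-spin: t₂g⁴ eg⁰, orbital CFSE = -1.6Δ₀ = -421 kJ/mol; plus 1 excess pair × P = +287 kJ/mol; total -134 kJ/mol.
The difference is -134 − (-158) = 24 kJ/mol, so high-spin lies lower.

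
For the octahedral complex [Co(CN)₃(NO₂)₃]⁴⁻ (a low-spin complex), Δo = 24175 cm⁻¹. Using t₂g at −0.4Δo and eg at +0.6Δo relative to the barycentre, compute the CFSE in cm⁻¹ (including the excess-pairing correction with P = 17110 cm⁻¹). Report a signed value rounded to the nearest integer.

Ligand charges: 3×(-1) from CN⁻ and 3×(-1) from NO₂⁻ sum to -6; with overall charge -4, Co is +2.
Group 9 minus oxidation state +2 gives a d⁷ configuration for Co²⁺.
Electron filling gives t₂g⁶ eg¹.
The orbital stabilization is -1.8Δo = -1.8 × 24175 = -43515 cm⁻¹.
High-spin d⁷ would be t₂g⁵ eg² with 2 pairs; low-spin has 3, so 1 excess pair costs +1P = +17110 cm⁻¹.
Net CFSE = -43515 + 17110 = -26405 cm⁻¹.

-26405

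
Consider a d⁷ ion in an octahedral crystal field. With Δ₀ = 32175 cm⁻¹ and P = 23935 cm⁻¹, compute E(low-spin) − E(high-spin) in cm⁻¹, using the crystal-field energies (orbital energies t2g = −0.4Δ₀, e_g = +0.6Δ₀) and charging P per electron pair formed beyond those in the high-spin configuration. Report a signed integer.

In the high-spin limit (t2g^5 e_g^2) the orbital term is -0.8Δ₀ = -25740 cm⁻¹, with no excess pairing.
For low-spin the configuration is t2g^6 e_g^1: orbital energy -1.8 × 32175 = -57915 cm⁻¹, and 1 additional pair relative to high-spin adds 23935 cm⁻¹, giving -33980 cm⁻¹.
Thus E(LS) − E(HS) = -8240 cm⁻¹.

-8240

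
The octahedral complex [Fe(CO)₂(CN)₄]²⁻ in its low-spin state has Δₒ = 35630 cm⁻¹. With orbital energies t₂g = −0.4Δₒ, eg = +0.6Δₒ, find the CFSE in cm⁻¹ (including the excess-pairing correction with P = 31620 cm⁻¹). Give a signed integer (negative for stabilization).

-22272

Ligand charges: 2×(+0) from CO and 4×(-1) from CN⁻ sum to -4; with overall charge -2, Fe is +2.
Group 8 minus oxidation state +2 gives a d⁶ configuration for Fe²⁺.
Configuration: t₂g⁶ eg⁰.
CFSE(orbital) = 6×(-0.4Δₒ) + 0×(0.6Δₒ) = -2.4Δₒ; with Δₒ = 35630 cm⁻¹ that is -85512 cm⁻¹.
Relative to high-spin t₂g⁴ eg² (1 paired), the low-spin configuration has 2 additional pairs, contributing +2 × 31620 = +63240 cm⁻¹.
Net CFSE = -85512 + 63240 = -22272 cm⁻¹.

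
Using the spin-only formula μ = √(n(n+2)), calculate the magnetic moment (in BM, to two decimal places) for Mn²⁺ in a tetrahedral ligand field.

Mn sits in group 7; removing 2 electrons leaves Mn²⁺ with 7 − 2 = 5 d electrons.
Tetrahedral fields are weak (Δₜ ≈ 4/9 Δₒ), so electrons fill high-spin.
Configuration: e² t₂³ → 5 unpaired electrons.
μ(spin-only) = √[5(5+2)] = √35 ≈ 5.92 BM.

5.92 BM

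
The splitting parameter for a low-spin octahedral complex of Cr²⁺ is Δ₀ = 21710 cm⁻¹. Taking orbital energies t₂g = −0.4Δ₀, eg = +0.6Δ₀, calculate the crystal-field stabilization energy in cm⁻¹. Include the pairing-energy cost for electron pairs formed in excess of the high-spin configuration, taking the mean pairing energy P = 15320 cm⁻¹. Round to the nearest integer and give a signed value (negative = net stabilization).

Cr²⁺: group 6, so d-count = 6 − 2 = 4.
The d⁴ electrons fill as t₂g⁴ eg⁰.
CFSE(orbital) = 4×(-0.4Δ₀) + 0×(0.6Δ₀) = -1.6Δ₀; with Δ₀ = 21710 cm⁻¹ that is -34736 cm⁻¹.
Pairing penalty: 1 pair vs 0 in the high-spin reference → 1 extra × P = 15320 cm⁻¹.
Net CFSE = -34736 + 15320 = -19416 cm⁻¹.

-19416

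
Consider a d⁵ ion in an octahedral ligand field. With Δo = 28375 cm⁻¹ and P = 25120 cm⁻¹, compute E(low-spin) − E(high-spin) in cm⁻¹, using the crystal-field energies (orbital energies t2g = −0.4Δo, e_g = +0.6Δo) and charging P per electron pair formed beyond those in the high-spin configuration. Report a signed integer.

High-spin d⁵ fills as t2g^3 e_g^2 with CFSE 3(−0.4) + 2(+0.6) = 0.0Δo = 0 cm⁻¹.
Low-spin: t2g^5 e_g^0, orbital CFSE = -2.0Δo = -56750 cm⁻¹; plus 2 excess pairs × P = +50240 cm⁻¹; total -6510 cm⁻¹.
Thus E(LS) − E(HS) = -6510 cm⁻¹.

-6510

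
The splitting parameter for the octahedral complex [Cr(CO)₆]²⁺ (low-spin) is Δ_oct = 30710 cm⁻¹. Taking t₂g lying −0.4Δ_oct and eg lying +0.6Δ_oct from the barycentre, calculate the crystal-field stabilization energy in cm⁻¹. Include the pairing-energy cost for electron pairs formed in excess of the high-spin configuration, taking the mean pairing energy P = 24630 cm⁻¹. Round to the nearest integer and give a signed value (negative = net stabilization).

-24506

CO is neutral, so the +2 overall charge sits on Cr: oxidation state +2.
Cr²⁺: group 6, so d-count = 6 − 2 = 4.
Electron filling gives t₂g⁴ eg⁰.
CFSE(orbital) = 4×(-0.4Δ_oct) + 0×(0.6Δ_oct) = -1.6Δ_oct; with Δ_oct = 30710 cm⁻¹ that is -49136 cm⁻¹.
Relative to high-spin t₂g³ eg¹ (0 paired), the low-spin configuration has 1 additional pair, contributing +1 × 24630 = +24630 cm⁻¹.
Net CFSE = -49136 + 24630 = -24506 cm⁻¹.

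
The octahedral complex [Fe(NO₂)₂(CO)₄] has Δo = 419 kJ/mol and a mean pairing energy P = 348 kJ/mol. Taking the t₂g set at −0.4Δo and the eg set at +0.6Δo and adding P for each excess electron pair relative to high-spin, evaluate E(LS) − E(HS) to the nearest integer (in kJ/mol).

-142

Ligand charges: 2×(-1) from NO₂⁻ and 4×(+0) from CO sum to -2; with overall charge +0, Fe is +2.
Fe²⁺: group 8, so d-count = 8 − 2 = 6.
High-spin d⁶ fills as t₂g⁴ eg² with CFSE 4(−0.4) + 2(+0.6) = -0.4Δo = -168 kJ/mol.
Low-spin t₂g⁶ eg⁰ gives -2.4Δo = -1006 kJ/mol, but forming 2 extra pairs costs 2P = 696 kJ/mol, so E(LS) = -1006 + 696 = -310 kJ/mol.
The difference is -310 − (-168) = -142 kJ/mol, so low-spin lies lower.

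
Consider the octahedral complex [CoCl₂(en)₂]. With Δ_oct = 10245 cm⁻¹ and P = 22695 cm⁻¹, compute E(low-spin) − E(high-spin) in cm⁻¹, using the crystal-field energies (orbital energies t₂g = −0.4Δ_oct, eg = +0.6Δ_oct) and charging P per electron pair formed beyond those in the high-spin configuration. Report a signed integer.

12450

Ligand charges: 2×(-1) from Cl⁻ and 2×(+0) from en sum to -2; with overall charge +0, Co is +2.
Co is in group 9, so Co²⁺ is d⁷ (9 − 2 = 7).
High-spin d⁷ fills as t₂g⁵ eg² with CFSE 5(−0.4) + 2(+0.6) = -0.8Δ_oct = -8196 cm⁻¹.
Low-spin t₂g⁶ eg¹ gives -1.8Δ_oct = -18441 cm⁻¹, but forming 1 extra pair costs 1P = 22695 cm⁻¹, so E(LS) = -18441 + 22695 = 4254 cm⁻¹.
The difference is 4254 − (-8196) = 12450 cm⁻¹, so high-spin lies lower.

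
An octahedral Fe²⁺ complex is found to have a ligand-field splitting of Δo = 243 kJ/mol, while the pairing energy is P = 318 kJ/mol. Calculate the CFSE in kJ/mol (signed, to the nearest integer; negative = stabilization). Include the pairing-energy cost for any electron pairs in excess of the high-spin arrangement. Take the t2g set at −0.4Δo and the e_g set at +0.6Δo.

Fe²⁺: group 8, so d-count = 8 − 2 = 6.
With Δo < P the complex is high-spin.
That gives t2g^4 e_g^2.
Orbital CFSE = -0.4Δo = -0.4 × 243 = -97 kJ/mol.
High-spin has no excess pairs, so no pairing correction applies.

-97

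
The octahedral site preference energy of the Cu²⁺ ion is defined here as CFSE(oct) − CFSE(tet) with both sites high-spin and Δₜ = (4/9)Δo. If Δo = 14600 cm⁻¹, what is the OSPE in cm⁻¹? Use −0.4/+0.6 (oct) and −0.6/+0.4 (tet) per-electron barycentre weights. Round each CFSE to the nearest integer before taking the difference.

Group 11 minus oxidation state +2 gives a d⁹ configuration for Cu²⁺.
In an octahedral site d⁹ (HS) is t2g^6 e_g^3, giving CFSE(oct) = -0.6Δo = -8760 cm⁻¹.
In a tetrahedral site the filling is e^4 t2^5: CFSE(tet) = -0.4Δₜ = -0.4 × (4/9)(14600) = -2596 cm⁻¹.
OSPE = CFSE(oct) − CFSE(tet) = -8760 − (-2596) = -6164 cm⁻¹.

-6164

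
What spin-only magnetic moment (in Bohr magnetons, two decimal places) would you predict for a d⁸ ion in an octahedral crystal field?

For octahedral d⁸ the high- and low-spin configurations coincide.
Configuration: t₂g⁶ eg² → 2 unpaired electrons.
μ(spin-only) = √[2(2+2)] = √8 ≈ 2.83 Bohr magnetons.

2.83 Bohr magnetons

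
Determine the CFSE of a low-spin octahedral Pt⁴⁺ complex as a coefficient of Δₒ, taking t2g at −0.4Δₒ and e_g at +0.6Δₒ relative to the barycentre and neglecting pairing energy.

-2.4 Δₒ

Pt sits in group 10; removing 4 electrons leaves Pt⁴⁺ with 10 − 4 = 6 d electrons.
Configuration: t2g^6 e_g^0.
CFSE = 6(-0.4Δₒ) + 0(0.6Δₒ) = -2.4Δₒ + 0.0Δₒ = -2.4Δₒ.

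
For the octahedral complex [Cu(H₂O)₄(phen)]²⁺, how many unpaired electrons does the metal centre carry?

1

Ligand charges: 4×(+0) from H₂O and 1×(+0) from phen sum to +0; with overall charge +2, Cu is +2.
Cu²⁺: group 11, so d-count = 11 − 2 = 9.
Configuration: t₂g⁶ eg³, giving 1 unpaired electron.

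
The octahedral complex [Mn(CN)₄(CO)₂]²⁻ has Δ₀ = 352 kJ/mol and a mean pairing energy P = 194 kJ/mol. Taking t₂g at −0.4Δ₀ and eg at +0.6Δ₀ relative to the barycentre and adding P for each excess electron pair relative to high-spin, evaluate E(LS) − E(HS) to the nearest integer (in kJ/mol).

Ligand charges: 4×(-1) from CN⁻ and 2×(+0) from CO sum to -4; with overall charge -2, Mn is +2.
Group 7 minus oxidation state +2 gives a d⁵ configuration for Mn²⁺.
In the high-spin limit (t₂g³ eg²) the orbital term is 0.0Δ₀ = 0 kJ/mol, with no excess pairing.
For low-spin the configuration is t₂g⁵ eg⁰: orbital energy -2.0 × 352 = -704 kJ/mol, and 2 additional pairs relative to high-spin add 388 kJ/mol, giving -316 kJ/mol.
The difference is -316 − (0) = -316 kJ/mol, so low-spin lies lower.

-316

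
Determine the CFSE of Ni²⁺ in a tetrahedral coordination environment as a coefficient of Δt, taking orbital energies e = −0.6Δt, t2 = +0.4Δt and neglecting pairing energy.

Ni²⁺: group 10, so d-count = 10 − 2 = 8.
With tetrahedral geometry the complex is necessarily high-spin.
Configuration: e^4 t2^4.
CFSE = 4(-0.6Δt) + 4(0.4Δt) = -2.4Δt + 1.6Δt = -0.8Δt.

-0.8 Δt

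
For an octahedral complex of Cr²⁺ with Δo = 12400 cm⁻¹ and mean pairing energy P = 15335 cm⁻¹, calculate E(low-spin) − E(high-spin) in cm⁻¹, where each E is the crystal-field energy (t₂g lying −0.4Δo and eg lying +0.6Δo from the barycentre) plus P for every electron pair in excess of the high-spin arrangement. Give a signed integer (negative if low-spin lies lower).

Cr is in group 6, so Cr²⁺ is d⁴ (6 − 2 = 4).
In the high-spin limit (t₂g³ eg¹) the orbital term is -0.6Δo = -7440 cm⁻¹, with no excess pairing.
For low-spin the configuration is t₂g⁴ eg⁰: orbital energy -1.6 × 12400 = -19840 cm⁻¹, and 1 additional pair relative to high-spin adds 15335 cm⁻¹, giving -4505 cm⁻¹.
The difference is -4505 − (-7440) = 2935 cm⁻¹, so high-spin lies lower.

2935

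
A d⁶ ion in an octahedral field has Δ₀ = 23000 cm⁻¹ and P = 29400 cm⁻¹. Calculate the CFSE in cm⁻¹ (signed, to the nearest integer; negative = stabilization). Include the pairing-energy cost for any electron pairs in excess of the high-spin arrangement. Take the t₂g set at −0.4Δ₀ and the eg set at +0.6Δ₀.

Δ₀ < P, so pairing is avoided: the ground state is high-spin.
Configuration: t₂g⁴ eg².
Orbital CFSE = -0.4Δ₀ = -0.4 × 23000 = -9200 cm⁻¹.
High-spin has no excess pairs, so no pairing correction applies.

-9200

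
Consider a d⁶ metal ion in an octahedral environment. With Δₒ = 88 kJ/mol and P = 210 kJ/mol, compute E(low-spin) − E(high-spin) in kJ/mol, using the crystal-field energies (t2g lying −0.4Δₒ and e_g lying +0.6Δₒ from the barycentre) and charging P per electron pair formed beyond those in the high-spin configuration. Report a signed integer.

244

High-spin d⁶ fills as t2g^4 e_g^2 with CFSE 4(−0.4) + 2(+0.6) = -0.4Δₒ = -35 kJ/mol.
For low-spin the configuration is t2g^6 e_g^0: orbital energy -2.4 × 88 = -211 kJ/mol, and 2 additional pairs relative to high-spin add 420 kJ/mol, giving 209 kJ/mol.
Thus E(LS) − E(HS) = 244 kJ/mol.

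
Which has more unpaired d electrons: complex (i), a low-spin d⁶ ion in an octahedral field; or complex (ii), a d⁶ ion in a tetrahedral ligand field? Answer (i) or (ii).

(ii)

(i): t₂g⁶ eg⁰ → 0 unpaired.
(ii): Tetrahedral fields are weak (Δₜ ≈ 4/9 Δₒ), so electrons fill high-spin; e^3 t2^3 → 4 unpaired.
So (ii) has more unpaired electrons.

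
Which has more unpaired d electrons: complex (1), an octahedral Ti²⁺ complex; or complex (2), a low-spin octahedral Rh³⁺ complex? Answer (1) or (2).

(1): Group 4 minus oxidation state +2 gives a d² configuration for Ti²⁺; For octahedral d² the high- and low-spin configurations coincide; t₂g² eg⁰ → 2 unpaired.
(2): Rh sits in group 9; removing 3 electrons leaves Rh³⁺ with 9 − 3 = 6 d electrons; t2g^6 e_g^0 → 0 unpaired.
So (1) has more unpaired electrons.

(1)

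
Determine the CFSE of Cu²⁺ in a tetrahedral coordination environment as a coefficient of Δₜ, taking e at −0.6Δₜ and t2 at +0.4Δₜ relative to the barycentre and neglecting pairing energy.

-0.4 Δₜ

Cu²⁺: group 11, so d-count = 11 − 2 = 9.
With tetrahedral geometry the complex is necessarily high-spin.
Configuration: e^4 t2^5.
CFSE = 4(-0.6Δₜ) + 5(0.4Δₜ) = -2.4Δₜ + 2.0Δₜ = -0.4Δₜ.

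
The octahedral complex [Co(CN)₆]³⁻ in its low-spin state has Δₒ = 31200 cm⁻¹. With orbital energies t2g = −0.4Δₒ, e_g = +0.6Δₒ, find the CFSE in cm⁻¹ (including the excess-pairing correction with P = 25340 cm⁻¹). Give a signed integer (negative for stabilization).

Each CN⁻ contributes -1; 6 × (-1) = -6. With overall charge -3, Co is in the +3 oxidation state.
Co sits in group 9; removing 3 electrons leaves Co³⁺ with 9 − 3 = 6 d electrons.
Configuration: t2g^6 e_g^0.
Orbital CFSE = 6(-0.4) + 0(0.6) = -2.4Δₒ = -2.4 × 31200 = -74880 cm⁻¹.
High-spin d⁶ would be t2g^4 e_g^2 with 1 pair; low-spin has 3, so 2 excess pairs cost +2P = +50680 cm⁻¹.
Net CFSE = -74880 + 50680 = -24200 cm⁻¹.

-24200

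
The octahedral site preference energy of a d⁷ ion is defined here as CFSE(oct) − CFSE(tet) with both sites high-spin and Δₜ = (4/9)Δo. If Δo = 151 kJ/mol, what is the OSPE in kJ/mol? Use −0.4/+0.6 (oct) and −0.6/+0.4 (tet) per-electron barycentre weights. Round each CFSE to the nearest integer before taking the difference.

-40

In an octahedral site d⁷ (HS) is t₂g⁵ eg², giving CFSE(oct) = -0.8Δo = -121 kJ/mol.
Tetrahedral: e⁴ t₂³, CFSE = 4(−0.6) + 3(+0.4) = -1.2Δₜ = -1.2 × (4/9) × 151 = -81 kJ/mol.
OSPE = -121 − (-81) = -40 kJ/mol.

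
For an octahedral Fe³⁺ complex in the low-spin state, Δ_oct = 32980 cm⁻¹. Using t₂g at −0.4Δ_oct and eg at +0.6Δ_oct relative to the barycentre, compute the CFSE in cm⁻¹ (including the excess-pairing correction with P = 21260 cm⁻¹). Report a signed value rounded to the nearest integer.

Fe³⁺: group 8, so d-count = 8 − 3 = 5.
Electron filling gives t₂g⁵ eg⁰.
The orbital stabilization is -2.0Δ_oct = -2.0 × 32980 = -65960 cm⁻¹.
High-spin d⁵ would be t₂g³ eg² with 0 pairs; low-spin has 2, so 2 excess pairs cost +2P = +42520 cm⁻¹.
Overall CFSE = -65960 + 42520 = -23440 cm⁻¹.

-23440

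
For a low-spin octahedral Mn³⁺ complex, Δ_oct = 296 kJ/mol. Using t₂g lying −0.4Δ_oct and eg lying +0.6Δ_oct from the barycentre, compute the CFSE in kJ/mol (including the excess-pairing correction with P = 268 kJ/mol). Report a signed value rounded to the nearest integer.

-206

Mn³⁺: group 7, so d-count = 7 − 3 = 4.
Configuration: t₂g⁴ eg⁰.
The orbital stabilization is -1.6Δ_oct = -1.6 × 296 = -474 kJ/mol.
Pairing penalty: 1 pair vs 0 in the high-spin reference → 1 extra × P = 268 kJ/mol.
Overall CFSE = -474 + 268 = -206 kJ/mol.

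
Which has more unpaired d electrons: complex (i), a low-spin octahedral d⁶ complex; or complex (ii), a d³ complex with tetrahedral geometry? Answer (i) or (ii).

(ii)

(i): t2g^6 e_g^0 → 0 unpaired.
(ii): With tetrahedral geometry the complex is necessarily high-spin; e^2 t2^1 → 3 unpaired.
So (ii) has more unpaired electrons.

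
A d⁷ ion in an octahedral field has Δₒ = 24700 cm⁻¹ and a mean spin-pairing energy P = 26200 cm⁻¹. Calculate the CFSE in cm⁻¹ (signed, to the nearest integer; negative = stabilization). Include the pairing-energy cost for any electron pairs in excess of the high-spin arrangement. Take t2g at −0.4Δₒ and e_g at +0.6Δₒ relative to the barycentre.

Here Δₒ < P (24700 < 26200), so the high-spin state is favoured.
That gives t2g^5 e_g^2.
Orbital CFSE = -0.8Δₒ = -0.8 × 24700 = -19760 cm⁻¹.
High-spin has no excess pairs, so no pairing correction applies.

-19760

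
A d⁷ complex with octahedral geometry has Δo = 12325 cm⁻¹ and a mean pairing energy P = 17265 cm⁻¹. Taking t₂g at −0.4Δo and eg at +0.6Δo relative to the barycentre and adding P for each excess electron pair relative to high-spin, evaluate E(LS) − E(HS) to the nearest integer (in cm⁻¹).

4940

In the high-spin limit (t₂g⁵ eg²) the orbital term is -0.8Δo = -9860 cm⁻¹, with no excess pairing.
Low-spin: t₂g⁶ eg¹, orbital CFSE = -1.8Δo = -22185 cm⁻¹; plus 1 excess pair × P = +17265 cm⁻¹; total -4920 cm⁻¹.
The difference is -4920 − (-9860) = 4940 cm⁻¹, so high-spin lies lower.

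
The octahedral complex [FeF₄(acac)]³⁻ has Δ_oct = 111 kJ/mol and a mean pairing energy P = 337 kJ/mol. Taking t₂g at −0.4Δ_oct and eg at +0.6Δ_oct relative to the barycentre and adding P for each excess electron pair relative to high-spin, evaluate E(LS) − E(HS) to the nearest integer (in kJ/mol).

Ligand charges: 4×(-1) from F⁻ and 1×(-1) from acac⁻ sum to -5; with overall charge -3, Fe is +2.
Group 8 minus oxidation state +2 gives a d⁶ configuration for Fe²⁺.
High-spin: t₂g⁴ eg², CFSE = -0.4Δ_oct = -44 kJ/mol.
Low-spin t₂g⁶ eg⁰ gives -2.4Δ_oct = -266 kJ/mol, but forming 2 extra pairs costs 2P = 674 kJ/mol, so E(LS) = -266 + 674 = 408 kJ/mol.
The difference is 408 − (-44) = 452 kJ/mol, so high-spin lies lower.

452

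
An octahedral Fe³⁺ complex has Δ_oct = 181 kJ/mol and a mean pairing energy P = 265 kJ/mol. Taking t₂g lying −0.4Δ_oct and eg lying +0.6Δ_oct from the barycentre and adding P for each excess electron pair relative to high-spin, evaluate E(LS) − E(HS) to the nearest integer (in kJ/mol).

168

Fe sits in group 8; removing 3 electrons leaves Fe³⁺ with 8 − 3 = 5 d electrons.
High-spin: t₂g³ eg², CFSE = 0.0Δ_oct = 0 kJ/mol.
Low-spin t₂g⁵ eg⁰ gives -2.0Δ_oct = -362 kJ/mol, but forming 2 extra pairs costs 2P = 530 kJ/mol, so E(LS) = -362 + 530 = 168 kJ/mol.
Thus E(LS) − E(HS) = 168 kJ/mol.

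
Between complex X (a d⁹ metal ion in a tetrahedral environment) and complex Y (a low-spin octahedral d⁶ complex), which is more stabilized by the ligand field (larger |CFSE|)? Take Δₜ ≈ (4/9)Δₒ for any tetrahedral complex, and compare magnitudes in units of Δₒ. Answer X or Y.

X: Tetrahedral fields are weak (Δₜ ≈ 4/9 Δₒ), so electrons fill high-spin; e^4 t2^5, CFSE = -0.4Δₜ ≈ -0.18Δₒ.
Y: t₂g⁶ eg⁰, CFSE = -2.4Δₒ.
So Y has the larger |CFSE|.

Y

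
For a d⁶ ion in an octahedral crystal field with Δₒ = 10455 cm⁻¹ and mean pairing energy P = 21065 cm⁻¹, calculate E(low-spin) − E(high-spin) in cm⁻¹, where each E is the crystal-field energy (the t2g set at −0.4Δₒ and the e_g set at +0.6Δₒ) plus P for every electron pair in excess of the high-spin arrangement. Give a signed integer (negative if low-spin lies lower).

High-spin: t2g^4 e_g^2, CFSE = -0.4Δₒ = -4182 cm⁻¹.
Low-spin t2g^6 e_g^0 gives -2.4Δₒ = -25092 cm⁻¹, but forming 2 extra pairs costs 2P = 42130 cm⁻¹, so E(LS) = -25092 + 42130 = 17038 cm⁻¹.
E(LS) − E(HS) = 17038 − (-4182) = 21220 cm⁻¹.

21220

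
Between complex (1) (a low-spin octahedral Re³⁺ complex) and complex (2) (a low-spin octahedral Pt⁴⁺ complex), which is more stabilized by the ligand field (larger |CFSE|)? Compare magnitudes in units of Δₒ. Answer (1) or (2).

(1): Re is in group 7, so Re³⁺ is d⁴ (7 − 3 = 4); t₂g⁴ eg⁰, CFSE = -1.6Δₒ.
(2): Pt sits in group 10; removing 4 electrons leaves Pt⁴⁺ with 10 − 4 = 6 d electrons; t₂g⁶ eg⁰, CFSE = -2.4Δₒ.
So (2) has the larger |CFSE|.

(2)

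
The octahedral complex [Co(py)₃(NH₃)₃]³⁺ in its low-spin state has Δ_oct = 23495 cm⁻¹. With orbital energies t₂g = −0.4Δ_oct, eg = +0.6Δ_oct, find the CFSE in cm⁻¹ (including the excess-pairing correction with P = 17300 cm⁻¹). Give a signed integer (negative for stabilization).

Ligand charges: 3×(+0) from py and 3×(+0) from NH₃ sum to +0; with overall charge +3, Co is +3.
Co is in group 9, so Co³⁺ is d⁶ (9 − 3 = 6).
Configuration: t₂g⁶ eg⁰.
The orbital stabilization is -2.4Δ_oct = -2.4 × 23495 = -56388 cm⁻¹.
Pairing penalty: 3 pairs vs 1 in the high-spin reference → 2 extra × P = 34600 cm⁻¹.
Net CFSE = -56388 + 34600 = -21788 cm⁻¹.

-21788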